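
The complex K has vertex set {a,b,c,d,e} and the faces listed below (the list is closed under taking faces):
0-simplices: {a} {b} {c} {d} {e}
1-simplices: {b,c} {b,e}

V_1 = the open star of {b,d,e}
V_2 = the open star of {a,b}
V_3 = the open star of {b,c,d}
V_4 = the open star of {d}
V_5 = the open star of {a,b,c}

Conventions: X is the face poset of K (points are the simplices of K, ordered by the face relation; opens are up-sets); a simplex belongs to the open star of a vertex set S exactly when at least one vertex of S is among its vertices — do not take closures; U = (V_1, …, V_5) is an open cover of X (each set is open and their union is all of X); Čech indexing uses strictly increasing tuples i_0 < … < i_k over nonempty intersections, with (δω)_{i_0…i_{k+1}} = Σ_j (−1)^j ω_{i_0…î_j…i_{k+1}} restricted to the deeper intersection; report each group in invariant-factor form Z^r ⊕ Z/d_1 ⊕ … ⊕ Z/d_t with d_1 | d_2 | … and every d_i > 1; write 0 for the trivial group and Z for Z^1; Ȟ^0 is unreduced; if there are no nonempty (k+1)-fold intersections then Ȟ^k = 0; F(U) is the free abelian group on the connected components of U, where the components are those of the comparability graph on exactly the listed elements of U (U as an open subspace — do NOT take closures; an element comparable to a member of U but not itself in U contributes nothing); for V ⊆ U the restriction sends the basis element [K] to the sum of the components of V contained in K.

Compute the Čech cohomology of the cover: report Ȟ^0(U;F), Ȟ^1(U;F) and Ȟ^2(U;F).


Ȟ^0 = Z^3; Ȟ^1 = 0; Ȟ^2 = 0

cover nerve:
  V1={{b},{d},{e},{b,c},{b,e}} V2={{a},{b},{b,c},{b,e}} V3={{b},{c},{d},{b,c},{b,e}} V4={{d}} V5={{a},{b},{c},{b,c},{b,e}}
  V12={{b},{b,c},{b,e}} V13={{b},{d},{b,c},{b,e}} V14={{d}} V15={{b},{b,c},{b,e}} V23={{b},{b,c},{b,e}} V25={{a},{b},{b,c},{b,e}} V34={{d}} V35={{b},{c},{b,c},{b,e}}
  V123={{b},{b,c},{b,e}} V125={{b},{b,c},{b,e}} V134={{d}} V135={{b},{b,c},{b,e}} V235={{b},{b,c},{b,e}}
  V1235={{b},{b,c},{b,e}}
components per intersection:
  V1: {{b},{e},{b,c},{b,e}} {{d}}
  V2: {{a}} {{b},{b,c},{b,e}}
  V3: {{b},{c},{b,c},{b,e}} {{d}}
  V4: {{d}}
  V5: {{a}} {{b},{c},{b,c},{b,e}}
  V12: {{b},{b,c},{b,e}}
  V13: {{b},{b,c},{b,e}} {{d}}
  V14: {{d}}
  V15: {{b},{b,c},{b,e}}
  V23: {{b},{b,c},{b,e}}
  V25: {{a}} {{b},{b,c},{b,e}}
  V34: {{d}}
  V35: {{b},{c},{b,c},{b,e}}
  V123: {{b},{b,c},{b,e}}
  V125: {{b},{b,c},{b,e}}
  V134: {{d}}
  V135: {{b},{b,c},{b,e}}
  V235: {{b},{b,c},{b,e}}
  V1235: {{b},{b,c},{b,e}}
C dims 9,10,5,1; δ0: rk 6, SNF 1^6; δ1: rk 4, SNF 1^4; δ2: rk 1, SNF 1^1
Ȟ^0: (9−6)−0=3 ⇒ Z^3
Ȟ^1: (10−4)−6=0 ⇒ 0
Ȟ^2: (5−1)−4=0 ⇒ 0


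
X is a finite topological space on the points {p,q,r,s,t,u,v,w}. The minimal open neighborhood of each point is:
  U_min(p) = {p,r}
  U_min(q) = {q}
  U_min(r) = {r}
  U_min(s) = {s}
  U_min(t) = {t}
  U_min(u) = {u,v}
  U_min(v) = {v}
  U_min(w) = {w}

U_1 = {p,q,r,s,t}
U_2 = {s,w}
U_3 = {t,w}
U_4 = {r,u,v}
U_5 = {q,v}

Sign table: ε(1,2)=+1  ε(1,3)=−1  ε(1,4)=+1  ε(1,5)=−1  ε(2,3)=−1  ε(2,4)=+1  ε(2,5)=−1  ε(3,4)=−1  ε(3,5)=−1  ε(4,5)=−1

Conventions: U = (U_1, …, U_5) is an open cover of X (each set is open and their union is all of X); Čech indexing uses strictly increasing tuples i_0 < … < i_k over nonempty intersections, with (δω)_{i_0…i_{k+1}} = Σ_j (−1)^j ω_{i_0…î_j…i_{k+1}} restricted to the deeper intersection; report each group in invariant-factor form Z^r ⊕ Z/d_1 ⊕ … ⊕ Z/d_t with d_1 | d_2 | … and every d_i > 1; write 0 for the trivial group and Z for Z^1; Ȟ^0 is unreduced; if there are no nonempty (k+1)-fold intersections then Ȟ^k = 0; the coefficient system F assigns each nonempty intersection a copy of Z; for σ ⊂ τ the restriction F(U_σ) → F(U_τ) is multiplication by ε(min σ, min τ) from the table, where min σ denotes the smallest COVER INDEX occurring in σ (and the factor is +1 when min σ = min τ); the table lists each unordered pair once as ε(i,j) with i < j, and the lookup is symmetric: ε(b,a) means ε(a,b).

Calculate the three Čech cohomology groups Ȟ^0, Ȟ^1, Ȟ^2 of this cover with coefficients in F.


nerve of the cover:
  U12={s} U13={t} U14={r} U15={q} U23={w} U45={v}
C dims 5,6; δ0: rk 4, SNF 1^4
Ȟ^0 = (5 − 4) − 0 = 1, so Ȟ^0 ≅ Z
Ȟ^1 = (6 − 0) − 4 = 2, so Ȟ^1 ≅ Z^2
Ȟ^2 = (0 − 0) − 0 = 0, so Ȟ^2 ≅ 0

Ȟ^0 = Z; Ȟ^1 = Z^2; Ȟ^2 = 0


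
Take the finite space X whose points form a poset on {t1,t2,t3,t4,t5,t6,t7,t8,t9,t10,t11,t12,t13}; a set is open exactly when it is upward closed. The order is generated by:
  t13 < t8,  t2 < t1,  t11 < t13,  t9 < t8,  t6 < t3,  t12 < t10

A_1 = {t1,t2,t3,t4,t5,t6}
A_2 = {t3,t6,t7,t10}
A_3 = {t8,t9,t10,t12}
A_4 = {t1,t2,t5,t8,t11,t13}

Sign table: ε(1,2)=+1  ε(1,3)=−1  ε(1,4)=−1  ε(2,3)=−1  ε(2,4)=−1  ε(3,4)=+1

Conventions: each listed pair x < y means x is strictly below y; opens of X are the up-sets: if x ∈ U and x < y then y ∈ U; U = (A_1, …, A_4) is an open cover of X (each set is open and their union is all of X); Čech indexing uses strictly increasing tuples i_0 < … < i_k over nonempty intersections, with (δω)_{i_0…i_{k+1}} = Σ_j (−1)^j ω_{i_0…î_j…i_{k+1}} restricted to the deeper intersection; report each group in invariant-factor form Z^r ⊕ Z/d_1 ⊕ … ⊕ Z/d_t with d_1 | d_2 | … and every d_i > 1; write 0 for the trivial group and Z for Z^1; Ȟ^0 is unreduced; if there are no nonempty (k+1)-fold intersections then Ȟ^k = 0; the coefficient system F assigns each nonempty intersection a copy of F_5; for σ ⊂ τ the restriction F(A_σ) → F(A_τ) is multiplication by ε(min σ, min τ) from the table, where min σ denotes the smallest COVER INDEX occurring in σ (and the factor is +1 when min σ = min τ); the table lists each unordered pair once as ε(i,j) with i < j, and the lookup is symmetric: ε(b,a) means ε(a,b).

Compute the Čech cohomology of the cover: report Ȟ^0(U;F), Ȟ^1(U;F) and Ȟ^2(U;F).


nerve of the cover:
  A12={t3,t6} A14={t1,t2,t5} A23={t10} A34={t8}
C dims 4,4; δ0: rk_F5 3
Ȟ^0 = (4 − 3) − 0 = 1, so Ȟ^0 ≅ Z/5
Ȟ^1 = (4 − 0) − 3 = 1, so Ȟ^1 ≅ Z/5
Ȟ^2 = (0 − 0) − 0 = 0, so Ȟ^2 ≅ 0

Ȟ^0(U;F) ≅ Z/5, Ȟ^1(U;F) ≅ Z/5, Ȟ^2(U;F) ≅ 0


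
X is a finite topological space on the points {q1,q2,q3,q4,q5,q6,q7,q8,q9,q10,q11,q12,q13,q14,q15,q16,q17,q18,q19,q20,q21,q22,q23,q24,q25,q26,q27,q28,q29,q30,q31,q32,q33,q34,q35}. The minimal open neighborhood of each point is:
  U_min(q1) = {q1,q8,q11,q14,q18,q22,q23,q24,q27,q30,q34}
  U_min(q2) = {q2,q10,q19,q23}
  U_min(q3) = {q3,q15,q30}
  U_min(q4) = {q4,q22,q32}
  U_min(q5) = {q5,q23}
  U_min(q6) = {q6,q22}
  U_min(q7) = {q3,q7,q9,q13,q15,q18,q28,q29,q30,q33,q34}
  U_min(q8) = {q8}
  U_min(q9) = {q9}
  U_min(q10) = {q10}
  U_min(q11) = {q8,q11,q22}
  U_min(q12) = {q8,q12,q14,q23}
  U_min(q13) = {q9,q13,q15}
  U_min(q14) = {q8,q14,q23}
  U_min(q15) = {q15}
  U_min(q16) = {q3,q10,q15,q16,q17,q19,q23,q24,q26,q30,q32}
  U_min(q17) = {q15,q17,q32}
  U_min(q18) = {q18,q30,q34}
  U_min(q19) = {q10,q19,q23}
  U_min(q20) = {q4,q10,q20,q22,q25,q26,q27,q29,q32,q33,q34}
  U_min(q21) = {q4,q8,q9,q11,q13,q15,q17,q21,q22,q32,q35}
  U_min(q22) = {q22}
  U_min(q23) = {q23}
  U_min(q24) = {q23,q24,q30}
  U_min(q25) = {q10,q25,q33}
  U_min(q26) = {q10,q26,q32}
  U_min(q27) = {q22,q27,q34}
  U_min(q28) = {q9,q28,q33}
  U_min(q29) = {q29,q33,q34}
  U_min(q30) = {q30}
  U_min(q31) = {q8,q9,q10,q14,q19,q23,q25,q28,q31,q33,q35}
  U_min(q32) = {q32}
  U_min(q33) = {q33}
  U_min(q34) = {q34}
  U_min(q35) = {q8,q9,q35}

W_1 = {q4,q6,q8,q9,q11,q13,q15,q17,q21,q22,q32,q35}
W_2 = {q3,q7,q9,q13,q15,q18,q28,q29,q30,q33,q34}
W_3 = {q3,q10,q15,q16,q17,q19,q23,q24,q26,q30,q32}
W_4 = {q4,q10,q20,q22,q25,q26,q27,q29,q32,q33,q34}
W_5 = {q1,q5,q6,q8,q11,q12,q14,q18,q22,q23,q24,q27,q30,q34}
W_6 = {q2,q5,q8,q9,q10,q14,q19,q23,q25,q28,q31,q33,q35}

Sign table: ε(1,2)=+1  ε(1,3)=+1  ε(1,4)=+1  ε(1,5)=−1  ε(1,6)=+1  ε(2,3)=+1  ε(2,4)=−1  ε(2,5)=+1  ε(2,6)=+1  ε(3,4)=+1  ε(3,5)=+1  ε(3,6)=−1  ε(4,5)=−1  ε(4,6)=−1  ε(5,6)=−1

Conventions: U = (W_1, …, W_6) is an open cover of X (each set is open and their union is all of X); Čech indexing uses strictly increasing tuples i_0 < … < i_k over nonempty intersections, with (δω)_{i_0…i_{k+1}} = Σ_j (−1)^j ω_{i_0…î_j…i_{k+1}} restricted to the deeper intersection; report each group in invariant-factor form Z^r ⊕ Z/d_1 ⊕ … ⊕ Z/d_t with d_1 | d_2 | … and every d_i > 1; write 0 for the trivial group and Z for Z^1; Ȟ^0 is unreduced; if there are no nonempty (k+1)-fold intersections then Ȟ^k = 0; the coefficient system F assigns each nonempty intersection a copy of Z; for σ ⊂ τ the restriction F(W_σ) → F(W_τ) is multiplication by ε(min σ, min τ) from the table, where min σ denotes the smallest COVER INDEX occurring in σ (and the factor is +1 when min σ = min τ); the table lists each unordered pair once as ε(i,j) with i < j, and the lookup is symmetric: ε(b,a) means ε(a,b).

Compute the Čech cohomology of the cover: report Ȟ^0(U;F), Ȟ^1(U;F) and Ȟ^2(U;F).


nerve of the cover:
  W12={q9,q13,q15} W13={q15,q17,q32} W14={q4,q22,q32} W15={q6,q8,q11,q22} W16={q8,q9,q35} W23={q3,q15,q30} W24={q29,q33,q34} W25={q18,q30,q34} W26={q9,q28,q33} W34={q10,q26,q32} W35={q23,q24,q30} W36={q10,q19,q23} W45={q22,q27,q34} W46={q10,q25,q33} W56={q5,q8,q14,q23}
  W123={q15} W126={q9} W134={q32} W145={q22} W156={q8} W235={q30} W245={q34} W246={q33} W346={q10} W356={q23}
C dims 6,15,10; δ0: rk 6, SNF 1^5·2; δ1: rk 9, SNF 1^9
Ȟ^0 = (6 − 6) − 0 = 0, so Ȟ^0 ≅ 0
Ȟ^1 = (15 − 9) − 6 = 0 plus torsion [2], so Ȟ^1 ≅ Z/2
Ȟ^2 = (10 − 0) − 9 = 1, so Ȟ^2 ≅ Z

Ȟ^0(U;F) ≅ 0, Ȟ^1(U;F) ≅ Z/2 and Ȟ^2(U;F) ≅ Z


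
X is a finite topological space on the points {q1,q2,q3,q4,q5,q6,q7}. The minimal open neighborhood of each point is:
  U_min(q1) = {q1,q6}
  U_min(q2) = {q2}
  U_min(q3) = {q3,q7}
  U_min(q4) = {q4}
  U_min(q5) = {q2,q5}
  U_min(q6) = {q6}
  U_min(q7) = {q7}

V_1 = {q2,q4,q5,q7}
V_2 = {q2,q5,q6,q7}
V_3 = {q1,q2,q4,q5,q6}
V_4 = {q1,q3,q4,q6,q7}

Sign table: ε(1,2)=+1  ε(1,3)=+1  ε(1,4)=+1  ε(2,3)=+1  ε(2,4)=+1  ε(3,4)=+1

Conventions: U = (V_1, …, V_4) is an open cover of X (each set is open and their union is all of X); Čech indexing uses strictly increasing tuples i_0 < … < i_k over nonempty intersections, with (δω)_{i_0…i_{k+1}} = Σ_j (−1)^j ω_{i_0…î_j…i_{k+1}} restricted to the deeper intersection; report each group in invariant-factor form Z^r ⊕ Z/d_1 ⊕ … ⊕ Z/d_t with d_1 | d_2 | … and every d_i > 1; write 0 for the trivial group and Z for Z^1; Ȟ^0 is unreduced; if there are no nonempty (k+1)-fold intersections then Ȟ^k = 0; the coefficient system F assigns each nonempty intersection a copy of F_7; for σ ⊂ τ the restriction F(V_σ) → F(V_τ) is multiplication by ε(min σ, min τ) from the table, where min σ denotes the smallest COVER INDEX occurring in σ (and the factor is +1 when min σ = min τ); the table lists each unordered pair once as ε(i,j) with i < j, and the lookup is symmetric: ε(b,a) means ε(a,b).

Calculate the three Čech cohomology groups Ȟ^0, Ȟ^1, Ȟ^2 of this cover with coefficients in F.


Ȟ^0(U;F) ≅ Z/7, Ȟ^1(U;F) ≅ 0 and Ȟ^2(U;F) ≅ Z/7

nonempty intersections:
  V12={q2,q5,q7} V13={q2,q4,q5} V14={q4,q7} V23={q2,q5,q6} V24={q6,q7} V34={q1,q4,q6}
  V123={q2,q5} V124={q7} V134={q4} V234={q6}
C dims 4,6,4; δ0: rk_F7 3; δ1: rk_F7 3
Ȟ^0: (4−3)−0=1 ⇒ Z/7
Ȟ^1: (6−3)−3=0 ⇒ 0
Ȟ^2: (4−0)−3=1 ⇒ Z/7


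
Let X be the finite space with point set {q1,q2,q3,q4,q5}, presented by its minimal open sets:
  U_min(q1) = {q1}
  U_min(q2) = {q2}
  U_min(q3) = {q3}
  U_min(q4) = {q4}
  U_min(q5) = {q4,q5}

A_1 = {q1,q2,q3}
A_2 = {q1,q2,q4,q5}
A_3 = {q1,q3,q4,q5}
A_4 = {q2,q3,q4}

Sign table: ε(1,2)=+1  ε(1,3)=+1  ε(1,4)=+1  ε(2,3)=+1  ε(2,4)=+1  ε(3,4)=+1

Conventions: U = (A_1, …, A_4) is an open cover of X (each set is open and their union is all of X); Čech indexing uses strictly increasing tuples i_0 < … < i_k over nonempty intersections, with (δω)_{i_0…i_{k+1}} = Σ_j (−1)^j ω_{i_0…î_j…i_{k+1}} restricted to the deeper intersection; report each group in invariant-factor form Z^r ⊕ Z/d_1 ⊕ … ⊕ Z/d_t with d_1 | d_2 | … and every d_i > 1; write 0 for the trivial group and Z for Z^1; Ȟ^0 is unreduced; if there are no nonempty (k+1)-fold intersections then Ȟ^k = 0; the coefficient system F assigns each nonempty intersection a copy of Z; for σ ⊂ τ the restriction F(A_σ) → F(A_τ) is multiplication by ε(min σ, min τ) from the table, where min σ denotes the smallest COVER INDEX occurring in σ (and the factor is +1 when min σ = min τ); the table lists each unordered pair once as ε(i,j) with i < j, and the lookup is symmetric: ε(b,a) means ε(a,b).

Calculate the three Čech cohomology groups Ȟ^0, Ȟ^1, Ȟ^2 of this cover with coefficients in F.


nonempty overlaps:
  A12={q1,q2} A13={q1,q3} A14={q2,q3} A23={q1,q4,q5} A24={q2,q4} A34={q3,q4}
  A123={q1} A124={q2} A134={q3} A234={q4}
C dims 4,6,4; δ0: rk 3, SNF 1^3; δ1: rk 3, SNF 1^3
degree 0: 4−3−0 = 1 → Ȟ^0 ≅ Z
degree 1: 6−3−3 = 0 → Ȟ^1 ≅ 0
degree 2: 4−0−3 = 1 → Ȟ^2 ≅ Z

Ȟ^0(U;F) ≅ Z,  Ȟ^1(U;F) ≅ 0,  Ȟ^2(U;F) ≅ Z


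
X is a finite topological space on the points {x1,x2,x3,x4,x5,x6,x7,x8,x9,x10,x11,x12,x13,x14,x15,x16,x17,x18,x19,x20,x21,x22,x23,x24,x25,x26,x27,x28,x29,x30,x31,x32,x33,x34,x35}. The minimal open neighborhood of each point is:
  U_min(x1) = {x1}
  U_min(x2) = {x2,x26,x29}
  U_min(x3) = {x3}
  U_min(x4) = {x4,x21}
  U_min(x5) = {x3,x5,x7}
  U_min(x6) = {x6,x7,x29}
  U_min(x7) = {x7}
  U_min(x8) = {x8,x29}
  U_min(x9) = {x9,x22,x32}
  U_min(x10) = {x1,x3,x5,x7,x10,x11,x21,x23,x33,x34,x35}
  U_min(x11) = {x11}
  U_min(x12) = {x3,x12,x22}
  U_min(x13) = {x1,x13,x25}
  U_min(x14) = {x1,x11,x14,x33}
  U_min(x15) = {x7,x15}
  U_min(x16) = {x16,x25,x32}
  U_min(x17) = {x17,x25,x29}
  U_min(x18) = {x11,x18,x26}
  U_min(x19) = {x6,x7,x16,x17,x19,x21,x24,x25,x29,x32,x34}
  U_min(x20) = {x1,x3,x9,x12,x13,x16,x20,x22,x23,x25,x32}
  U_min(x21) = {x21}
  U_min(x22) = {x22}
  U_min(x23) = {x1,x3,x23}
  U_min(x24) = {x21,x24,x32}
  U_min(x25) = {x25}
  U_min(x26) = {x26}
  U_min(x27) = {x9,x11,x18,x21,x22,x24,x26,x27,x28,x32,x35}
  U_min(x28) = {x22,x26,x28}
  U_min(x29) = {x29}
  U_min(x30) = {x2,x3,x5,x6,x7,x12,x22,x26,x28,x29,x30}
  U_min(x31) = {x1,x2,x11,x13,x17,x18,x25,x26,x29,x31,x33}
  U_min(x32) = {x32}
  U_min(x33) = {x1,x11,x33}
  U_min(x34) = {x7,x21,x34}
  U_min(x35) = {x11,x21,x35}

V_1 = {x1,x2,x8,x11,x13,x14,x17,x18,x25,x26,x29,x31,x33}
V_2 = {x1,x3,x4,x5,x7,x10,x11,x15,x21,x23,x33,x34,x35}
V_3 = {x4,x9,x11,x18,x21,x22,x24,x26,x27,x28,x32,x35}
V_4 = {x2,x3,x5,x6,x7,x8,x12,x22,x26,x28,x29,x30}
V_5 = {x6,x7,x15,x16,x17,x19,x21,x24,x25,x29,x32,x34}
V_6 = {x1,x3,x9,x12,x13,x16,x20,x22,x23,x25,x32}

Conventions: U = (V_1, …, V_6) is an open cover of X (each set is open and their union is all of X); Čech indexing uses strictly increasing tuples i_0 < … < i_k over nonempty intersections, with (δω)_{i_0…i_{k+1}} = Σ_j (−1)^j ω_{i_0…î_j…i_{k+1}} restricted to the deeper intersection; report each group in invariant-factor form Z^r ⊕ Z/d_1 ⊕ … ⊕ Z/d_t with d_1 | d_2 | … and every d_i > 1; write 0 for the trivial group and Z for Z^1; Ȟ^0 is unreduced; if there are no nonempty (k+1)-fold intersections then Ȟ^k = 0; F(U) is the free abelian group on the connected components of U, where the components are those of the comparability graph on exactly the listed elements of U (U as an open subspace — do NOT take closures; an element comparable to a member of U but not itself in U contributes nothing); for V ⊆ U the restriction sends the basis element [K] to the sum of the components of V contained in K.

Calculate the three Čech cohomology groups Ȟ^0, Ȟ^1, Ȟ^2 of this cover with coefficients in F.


nonempty intersections:
  V12={x1,x11,x33} V13={x11,x18,x26} V14={x2,x8,x26,x29} V15={x17,x25,x29} V16={x1,x13,x25} V23={x4,x11,x21,x35} V24={x3,x5,x7} V25={x7,x15,x21,x34} V26={x1,x3,x23} V34={x22,x26,x28} V35={x21,x24,x32} V36={x9,x22,x32} V45={x6,x7,x29} V46={x3,x12,x22} V56={x16,x25,x32}
  V123={x11} V126={x1} V134={x26} V145={x29} V156={x25} V235={x21} V245={x7} V246={x3} V346={x22} V356={x32}
components per intersection:
  V1: {x1,x2,x8,x11,x13,x14,x17,x18,x25,x26,x29,x31,x33}
  V2: {x1,x3,x4,x5,x7,x10,x11,x15,x21,x23,x33,x34,x35}
  V3: {x4,x9,x11,x18,x21,x22,x24,x26,x27,x28,x32,x35}
  V4: {x2,x3,x5,x6,x7,x8,x12,x22,x26,x28,x29,x30}
  V5: {x6,x7,x15,x16,x17,x19,x21,x24,x25,x29,x32,x34}
  V6: {x1,x3,x9,x12,x13,x16,x20,x22,x23,x25,x32}
  V12: {x1,x11,x33}
  V13: {x11,x18,x26}
  V14: {x2,x8,x26,x29}
  V15: {x17,x25,x29}
  V16: {x1,x13,x25}
  V23: {x4,x11,x21,x35}
  V24: {x3,x5,x7}
  V25: {x7,x15,x21,x34}
  V26: {x1,x3,x23}
  V34: {x22,x26,x28}
  V35: {x21,x24,x32}
  V36: {x9,x22,x32}
  V45: {x6,x7,x29}
  V46: {x3,x12,x22}
  V56: {x16,x25,x32}
  V123: {x11}
  V126: {x1}
  V134: {x26}
  V145: {x29}
  V156: {x25}
  V235: {x21}
  V245: {x7}
  V246: {x3}
  V346: {x22}
  V356: {x32}
C dims 6,15,10; δ0: rk 5, SNF 1^5; δ1: rk 10, SNF 1^9·2
Ȟ^0: (6−5)−0=1 ⇒ Z
Ȟ^1: (15−10)−5=0 ⇒ 0
Ȟ^2: (10−0)−10=0 plus torsion [2] ⇒ Z/2

Ȟ^0(U;F) ≅ Z, Ȟ^1(U;F) ≅ 0 and Ȟ^2(U;F) ≅ Z/2


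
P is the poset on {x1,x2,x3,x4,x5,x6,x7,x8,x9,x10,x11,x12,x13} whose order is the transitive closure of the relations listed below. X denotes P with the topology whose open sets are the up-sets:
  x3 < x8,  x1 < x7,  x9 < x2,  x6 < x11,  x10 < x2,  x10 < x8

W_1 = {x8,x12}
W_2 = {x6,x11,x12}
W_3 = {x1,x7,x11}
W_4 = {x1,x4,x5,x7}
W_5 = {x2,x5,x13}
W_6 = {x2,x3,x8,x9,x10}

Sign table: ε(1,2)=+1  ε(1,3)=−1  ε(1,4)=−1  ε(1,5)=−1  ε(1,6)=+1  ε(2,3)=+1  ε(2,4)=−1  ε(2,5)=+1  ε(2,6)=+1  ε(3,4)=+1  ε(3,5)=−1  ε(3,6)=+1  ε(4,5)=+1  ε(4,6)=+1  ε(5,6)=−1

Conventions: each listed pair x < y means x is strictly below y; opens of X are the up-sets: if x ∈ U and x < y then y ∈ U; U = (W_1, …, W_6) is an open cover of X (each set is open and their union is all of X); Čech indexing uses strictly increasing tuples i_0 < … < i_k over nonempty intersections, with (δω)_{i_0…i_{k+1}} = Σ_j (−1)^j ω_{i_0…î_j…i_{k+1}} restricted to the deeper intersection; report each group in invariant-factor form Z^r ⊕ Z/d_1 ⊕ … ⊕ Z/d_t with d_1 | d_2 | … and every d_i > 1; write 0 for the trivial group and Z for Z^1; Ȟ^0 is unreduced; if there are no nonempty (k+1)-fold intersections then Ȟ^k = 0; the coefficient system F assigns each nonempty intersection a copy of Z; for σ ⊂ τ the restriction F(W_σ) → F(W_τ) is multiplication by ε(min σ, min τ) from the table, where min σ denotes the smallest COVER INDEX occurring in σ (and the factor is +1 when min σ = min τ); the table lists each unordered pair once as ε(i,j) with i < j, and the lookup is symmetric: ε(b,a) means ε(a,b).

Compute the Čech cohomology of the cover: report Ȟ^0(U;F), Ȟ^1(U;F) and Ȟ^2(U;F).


Ȟ^0 ≅ 0; Ȟ^1 ≅ Z/2; Ȟ^2 ≅ 0

nonempty intersections:
  W12={x12} W16={x8} W23={x11} W34={x1,x7} W45={x5} W56={x2}
C dims 6,6; δ0: rk 6, SNF 1^5·2
Ȟ^0: (6−6)−0=0 ⇒ 0
Ȟ^1: (6−0)−6=0 plus torsion [2] ⇒ Z/2
Ȟ^2: (0−0)−0=0 ⇒ 0


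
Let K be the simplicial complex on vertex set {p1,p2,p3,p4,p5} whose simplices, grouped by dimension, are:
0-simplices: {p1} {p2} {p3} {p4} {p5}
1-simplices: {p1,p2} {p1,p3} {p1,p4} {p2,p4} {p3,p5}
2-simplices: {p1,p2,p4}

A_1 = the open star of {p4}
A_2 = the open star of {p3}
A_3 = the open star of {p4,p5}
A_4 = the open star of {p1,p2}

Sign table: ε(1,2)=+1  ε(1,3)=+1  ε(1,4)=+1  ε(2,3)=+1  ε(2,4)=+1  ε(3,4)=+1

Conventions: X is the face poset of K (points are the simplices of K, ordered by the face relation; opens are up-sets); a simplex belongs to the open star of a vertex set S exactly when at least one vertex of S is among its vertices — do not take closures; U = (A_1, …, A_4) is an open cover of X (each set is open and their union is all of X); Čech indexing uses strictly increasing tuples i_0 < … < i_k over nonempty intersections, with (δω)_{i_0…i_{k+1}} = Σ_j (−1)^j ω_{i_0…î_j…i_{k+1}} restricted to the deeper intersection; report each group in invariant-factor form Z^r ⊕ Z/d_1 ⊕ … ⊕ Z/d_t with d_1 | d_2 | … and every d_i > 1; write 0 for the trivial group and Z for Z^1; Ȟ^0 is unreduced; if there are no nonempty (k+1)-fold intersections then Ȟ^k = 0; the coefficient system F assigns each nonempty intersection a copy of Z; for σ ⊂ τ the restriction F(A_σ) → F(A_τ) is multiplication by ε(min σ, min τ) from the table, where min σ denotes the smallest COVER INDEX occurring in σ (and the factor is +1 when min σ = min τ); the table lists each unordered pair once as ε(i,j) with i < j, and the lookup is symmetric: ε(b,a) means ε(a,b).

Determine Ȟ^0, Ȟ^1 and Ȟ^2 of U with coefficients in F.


cover nerve:
  A1={{p4},{p1,p4},{p2,p4},{p1,p2,p4}} A2={{p3},{p1,p3},{p3,p5}} A3={{p4},{p5},{p1,p4},{p2,p4},{p3,p5},{p1,p2,p4}} A4={{p1},{p2},{p1,p2},{p1,p3},{p1,p4},{p2,p4},{p1,p2,p4}}
  A13={{p4},{p1,p4},{p2,p4},{p1,p2,p4}} A14={{p1,p4},{p2,p4},{p1,p2,p4}} A23={{p3,p5}} A24={{p1,p3}} A34={{p1,p4},{p2,p4},{p1,p2,p4}}
  A134={{p1,p4},{p2,p4},{p1,p2,p4}}
C dims 4,5,1; δ0: rk 3, SNF 1^3; δ1: rk 1, SNF 1^1
Ȟ^0: (4−3)−0=1 ⇒ Z
Ȟ^1: (5−1)−3=1 ⇒ Z
Ȟ^2: (1−0)−1=0 ⇒ 0

Ȟ^0 ≅ Z, Ȟ^1 ≅ Z, Ȟ^2 ≅ 0


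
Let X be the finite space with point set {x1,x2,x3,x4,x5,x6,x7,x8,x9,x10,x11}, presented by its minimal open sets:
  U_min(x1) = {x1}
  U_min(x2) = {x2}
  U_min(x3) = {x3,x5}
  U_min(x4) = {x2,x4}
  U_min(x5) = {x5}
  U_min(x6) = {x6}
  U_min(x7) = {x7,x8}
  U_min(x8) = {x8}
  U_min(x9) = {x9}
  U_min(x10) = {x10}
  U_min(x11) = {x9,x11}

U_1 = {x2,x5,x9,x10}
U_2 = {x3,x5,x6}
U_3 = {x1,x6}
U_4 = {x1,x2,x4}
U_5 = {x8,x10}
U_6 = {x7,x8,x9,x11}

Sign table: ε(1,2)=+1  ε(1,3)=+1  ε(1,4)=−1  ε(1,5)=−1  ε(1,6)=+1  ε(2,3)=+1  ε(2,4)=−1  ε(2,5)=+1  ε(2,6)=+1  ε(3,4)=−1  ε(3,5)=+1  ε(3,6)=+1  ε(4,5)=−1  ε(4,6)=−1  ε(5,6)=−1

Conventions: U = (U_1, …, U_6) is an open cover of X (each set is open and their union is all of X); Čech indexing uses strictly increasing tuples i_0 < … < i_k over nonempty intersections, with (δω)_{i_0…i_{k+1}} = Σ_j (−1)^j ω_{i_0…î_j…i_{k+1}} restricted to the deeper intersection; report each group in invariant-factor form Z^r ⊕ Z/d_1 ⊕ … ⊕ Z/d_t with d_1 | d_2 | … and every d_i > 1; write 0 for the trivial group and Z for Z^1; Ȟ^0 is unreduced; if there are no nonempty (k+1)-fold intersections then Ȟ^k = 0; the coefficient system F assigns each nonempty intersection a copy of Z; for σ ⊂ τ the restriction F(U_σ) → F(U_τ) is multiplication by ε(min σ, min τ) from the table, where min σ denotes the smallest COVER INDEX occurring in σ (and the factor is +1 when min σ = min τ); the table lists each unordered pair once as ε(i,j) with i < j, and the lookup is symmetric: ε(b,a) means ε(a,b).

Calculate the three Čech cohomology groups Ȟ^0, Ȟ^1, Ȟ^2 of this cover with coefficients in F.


nerve simplices:
  U12={x5} U14={x2} U15={x10} U16={x9} U23={x6} U34={x1} U56={x8}
C dims 6,7; δ0: rk 5, SNF 1^5
degree 0: 6−5−0 = 1 → Ȟ^0 ≅ Z
degree 1: 7−0−5 = 2 → Ȟ^1 ≅ Z^2
degree 2: 0−0−0 = 0 → Ȟ^2 ≅ 0

Ȟ^0 = Z, Ȟ^1 = Z^2, Ȟ^2 = 0


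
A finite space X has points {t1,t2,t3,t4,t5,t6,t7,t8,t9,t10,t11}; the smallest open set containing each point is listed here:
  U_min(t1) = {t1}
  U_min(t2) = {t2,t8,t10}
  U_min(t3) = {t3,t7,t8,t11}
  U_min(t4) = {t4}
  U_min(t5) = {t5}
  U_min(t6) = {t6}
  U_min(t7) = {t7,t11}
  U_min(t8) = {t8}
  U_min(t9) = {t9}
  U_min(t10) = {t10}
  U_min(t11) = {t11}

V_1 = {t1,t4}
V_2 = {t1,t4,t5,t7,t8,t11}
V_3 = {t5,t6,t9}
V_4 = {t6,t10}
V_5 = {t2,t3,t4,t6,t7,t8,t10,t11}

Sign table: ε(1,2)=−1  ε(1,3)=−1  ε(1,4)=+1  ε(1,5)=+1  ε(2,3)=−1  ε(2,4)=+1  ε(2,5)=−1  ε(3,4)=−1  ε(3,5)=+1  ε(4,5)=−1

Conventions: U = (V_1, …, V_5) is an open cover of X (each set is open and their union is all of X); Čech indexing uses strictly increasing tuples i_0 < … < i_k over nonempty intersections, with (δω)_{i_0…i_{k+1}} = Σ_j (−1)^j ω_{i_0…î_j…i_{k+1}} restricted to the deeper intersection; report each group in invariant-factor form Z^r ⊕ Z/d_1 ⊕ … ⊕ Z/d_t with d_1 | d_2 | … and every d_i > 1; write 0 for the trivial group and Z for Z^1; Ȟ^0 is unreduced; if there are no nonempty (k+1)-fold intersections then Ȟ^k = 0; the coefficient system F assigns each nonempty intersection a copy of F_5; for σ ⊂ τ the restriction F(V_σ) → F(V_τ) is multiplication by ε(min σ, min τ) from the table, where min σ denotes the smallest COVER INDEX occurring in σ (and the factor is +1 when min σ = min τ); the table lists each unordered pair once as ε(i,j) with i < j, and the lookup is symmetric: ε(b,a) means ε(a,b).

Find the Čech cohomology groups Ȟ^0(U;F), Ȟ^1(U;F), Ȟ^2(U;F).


Ȟ^0 ≅ Z/5; Ȟ^1 ≅ Z/5; Ȟ^2 ≅ 0

nerve simplices:
  V12={t1,t4} V15={t4} V23={t5} V25={t4,t7,t8,t11} V34={t6} V35={t6} V45={t6,t10}
  V125={t4} V345={t6}
C dims 5,7,2; δ0: rk_F5 4; δ1: rk_F5 2
degree 0: 5−4−0 = 1 → Ȟ^0 ≅ Z/5
degree 1: 7−2−4 = 1 → Ȟ^1 ≅ Z/5
degree 2: 2−0−2 = 0 → Ȟ^2 ≅ 0


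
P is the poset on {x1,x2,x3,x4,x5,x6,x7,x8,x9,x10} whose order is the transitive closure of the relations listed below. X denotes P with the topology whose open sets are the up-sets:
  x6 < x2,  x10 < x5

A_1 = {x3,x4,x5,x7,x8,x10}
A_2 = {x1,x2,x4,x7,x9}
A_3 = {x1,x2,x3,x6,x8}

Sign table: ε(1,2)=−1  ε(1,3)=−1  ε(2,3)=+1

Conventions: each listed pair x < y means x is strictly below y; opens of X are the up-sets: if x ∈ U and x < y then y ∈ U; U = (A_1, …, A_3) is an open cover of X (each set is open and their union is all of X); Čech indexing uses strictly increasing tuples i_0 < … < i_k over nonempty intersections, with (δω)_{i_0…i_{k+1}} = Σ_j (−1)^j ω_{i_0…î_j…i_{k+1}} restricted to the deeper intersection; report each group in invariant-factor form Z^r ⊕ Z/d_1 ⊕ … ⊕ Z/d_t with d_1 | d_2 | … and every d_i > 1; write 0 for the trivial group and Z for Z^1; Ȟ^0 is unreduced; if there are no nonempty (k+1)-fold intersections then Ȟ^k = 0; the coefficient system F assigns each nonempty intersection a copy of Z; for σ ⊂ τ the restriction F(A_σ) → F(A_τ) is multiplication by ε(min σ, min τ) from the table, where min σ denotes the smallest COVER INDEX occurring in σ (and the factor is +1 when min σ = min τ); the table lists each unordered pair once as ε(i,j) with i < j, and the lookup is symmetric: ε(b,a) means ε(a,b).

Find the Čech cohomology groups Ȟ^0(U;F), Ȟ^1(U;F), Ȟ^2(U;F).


Ȟ^0 ≅ Z, Ȟ^1 ≅ Z, Ȟ^2 ≅ 0

cover nerve:
  A12={x4,x7} A13={x3,x8} A23={x1,x2}
C dims 3,3; δ0: rk 2, SNF 1^2
Ȟ^0: (3−2)−0=1 ⇒ Z
Ȟ^1: (3−0)−2=1 ⇒ Z
Ȟ^2: (0−0)−0=0 ⇒ 0


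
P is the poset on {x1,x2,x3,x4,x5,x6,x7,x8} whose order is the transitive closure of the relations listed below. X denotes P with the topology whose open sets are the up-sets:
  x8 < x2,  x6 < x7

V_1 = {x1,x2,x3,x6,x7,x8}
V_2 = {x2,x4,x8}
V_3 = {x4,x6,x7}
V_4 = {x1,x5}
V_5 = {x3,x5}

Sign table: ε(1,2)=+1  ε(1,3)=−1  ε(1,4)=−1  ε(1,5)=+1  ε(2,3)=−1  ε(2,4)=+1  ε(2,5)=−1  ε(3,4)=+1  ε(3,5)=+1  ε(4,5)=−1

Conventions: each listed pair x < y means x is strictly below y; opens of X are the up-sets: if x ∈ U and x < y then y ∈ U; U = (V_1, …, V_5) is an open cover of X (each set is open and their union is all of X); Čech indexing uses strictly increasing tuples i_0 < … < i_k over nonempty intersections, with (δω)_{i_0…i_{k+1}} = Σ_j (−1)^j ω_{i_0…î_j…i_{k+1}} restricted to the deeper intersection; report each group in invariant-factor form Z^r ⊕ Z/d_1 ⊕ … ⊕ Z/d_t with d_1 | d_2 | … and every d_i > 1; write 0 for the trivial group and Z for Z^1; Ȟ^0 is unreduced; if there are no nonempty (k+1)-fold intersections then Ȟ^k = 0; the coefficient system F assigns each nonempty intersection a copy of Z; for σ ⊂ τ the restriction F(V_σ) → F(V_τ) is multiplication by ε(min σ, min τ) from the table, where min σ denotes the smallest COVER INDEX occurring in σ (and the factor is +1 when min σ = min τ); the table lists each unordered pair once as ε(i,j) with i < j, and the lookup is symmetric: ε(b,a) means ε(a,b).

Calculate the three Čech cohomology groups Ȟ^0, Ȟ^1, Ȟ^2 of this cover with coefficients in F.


Ȟ^0 = Z, Ȟ^1 = Z^2 and Ȟ^2 = 0

nerve of the cover:
  V12={x2,x8} V13={x6,x7} V14={x1} V15={x3} V23={x4} V45={x5}
C dims 5,6; δ0: rk 4, SNF 1^4
Ȟ^0 = (5 − 4) − 0 = 1, so Ȟ^0 ≅ Z
Ȟ^1 = (6 − 0) − 4 = 2, so Ȟ^1 ≅ Z^2
Ȟ^2 = (0 − 0) − 0 = 0, so Ȟ^2 ≅ 0


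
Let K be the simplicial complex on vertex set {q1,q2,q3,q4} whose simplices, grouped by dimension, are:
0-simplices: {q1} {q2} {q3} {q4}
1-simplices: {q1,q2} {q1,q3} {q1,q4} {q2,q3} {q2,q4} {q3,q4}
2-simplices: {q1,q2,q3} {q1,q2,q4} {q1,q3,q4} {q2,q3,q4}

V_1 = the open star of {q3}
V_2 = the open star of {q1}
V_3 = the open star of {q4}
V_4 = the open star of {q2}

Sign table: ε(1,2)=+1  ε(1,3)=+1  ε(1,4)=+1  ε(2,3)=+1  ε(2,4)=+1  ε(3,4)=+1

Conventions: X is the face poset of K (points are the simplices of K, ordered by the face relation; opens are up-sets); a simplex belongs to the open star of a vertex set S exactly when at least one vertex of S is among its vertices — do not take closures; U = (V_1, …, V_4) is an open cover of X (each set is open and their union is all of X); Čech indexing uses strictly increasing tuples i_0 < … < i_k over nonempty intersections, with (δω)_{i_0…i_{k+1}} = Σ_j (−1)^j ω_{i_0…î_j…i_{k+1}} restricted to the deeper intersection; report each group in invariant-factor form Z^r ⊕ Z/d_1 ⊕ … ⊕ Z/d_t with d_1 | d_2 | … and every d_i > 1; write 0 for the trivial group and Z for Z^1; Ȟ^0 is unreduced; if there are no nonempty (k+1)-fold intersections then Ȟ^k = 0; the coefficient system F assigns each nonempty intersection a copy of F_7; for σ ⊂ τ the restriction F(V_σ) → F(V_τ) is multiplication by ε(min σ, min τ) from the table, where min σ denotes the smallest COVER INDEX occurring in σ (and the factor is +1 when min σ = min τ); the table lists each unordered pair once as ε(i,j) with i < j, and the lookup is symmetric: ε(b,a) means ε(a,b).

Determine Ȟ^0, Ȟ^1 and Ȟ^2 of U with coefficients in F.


Ȟ^0 ≅ Z/7; Ȟ^1 ≅ 0; Ȟ^2 ≅ Z/7

nerve of the cover:
  V1={{q3},{q1,q3},{q2,q3},{q3,q4},{q1,q2,q3},{q1,q3,q4},{q2,q3,q4}} V2={{q1},{q1,q2},{q1,q3},{q1,q4},{q1,q2,q3},{q1,q2,q4},{q1,q3,q4}} V3={{q4},{q1,q4},{q2,q4},{q3,q4},{q1,q2,q4},{q1,q3,q4},{q2,q3,q4}} V4={{q2},{q1,q2},{q2,q3},{q2,q4},{q1,q2,q3},{q1,q2,q4},{q2,q3,q4}}
  V12={{q1,q3},{q1,q2,q3},{q1,q3,q4}} V13={{q3,q4},{q1,q3,q4},{q2,q3,q4}} V14={{q2,q3},{q1,q2,q3},{q2,q3,q4}} V23={{q1,q4},{q1,q2,q4},{q1,q3,q4}} V24={{q1,q2},{q1,q2,q3},{q1,q2,q4}} V34={{q2,q4},{q1,q2,q4},{q2,q3,q4}}
  V123={{q1,q3,q4}} V124={{q1,q2,q3}} V134={{q2,q3,q4}} V234={{q1,q2,q4}}
C dims 4,6,4; δ0: rk_F7 3; δ1: rk_F7 3
Ȟ^0 = (4 − 3) − 0 = 1, so Ȟ^0 ≅ Z/7
Ȟ^1 = (6 − 3) − 3 = 0, so Ȟ^1 ≅ 0
Ȟ^2 = (4 − 0) − 3 = 1, so Ȟ^2 ≅ Z/7


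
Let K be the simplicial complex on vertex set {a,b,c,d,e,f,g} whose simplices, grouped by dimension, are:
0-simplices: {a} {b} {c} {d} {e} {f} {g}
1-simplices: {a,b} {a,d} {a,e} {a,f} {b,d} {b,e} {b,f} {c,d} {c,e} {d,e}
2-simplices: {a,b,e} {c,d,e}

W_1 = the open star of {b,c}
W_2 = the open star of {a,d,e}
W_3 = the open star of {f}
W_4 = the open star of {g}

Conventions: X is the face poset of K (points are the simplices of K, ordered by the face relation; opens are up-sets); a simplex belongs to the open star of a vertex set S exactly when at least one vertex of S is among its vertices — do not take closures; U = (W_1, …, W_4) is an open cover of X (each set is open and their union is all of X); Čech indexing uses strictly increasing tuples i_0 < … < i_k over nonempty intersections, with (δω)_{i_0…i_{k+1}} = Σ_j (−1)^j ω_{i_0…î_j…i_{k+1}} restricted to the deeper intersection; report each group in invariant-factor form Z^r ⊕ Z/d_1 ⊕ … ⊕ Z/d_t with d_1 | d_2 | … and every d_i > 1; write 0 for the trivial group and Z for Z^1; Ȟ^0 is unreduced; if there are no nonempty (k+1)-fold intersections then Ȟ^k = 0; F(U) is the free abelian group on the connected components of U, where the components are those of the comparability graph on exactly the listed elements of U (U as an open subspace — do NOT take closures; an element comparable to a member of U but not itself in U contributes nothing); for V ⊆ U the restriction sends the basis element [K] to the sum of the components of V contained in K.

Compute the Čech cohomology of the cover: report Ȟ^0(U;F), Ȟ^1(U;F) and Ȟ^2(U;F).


Ȟ^0 = Z^2, Ȟ^1 = Z^2, Ȟ^2 = 0

cover nerve:
  W1={{b},{c},{a,b},{b,d},{b,e},{b,f},{c,d},{c,e},{a,b,e},{c,d,e}} W2={{a},{d},{e},{a,b},{a,d},{a,e},{a,f},{b,d},{b,e},{c,d},{c,e},{d,e},{a,b,e},{c,d,e}} W3={{f},{a,f},{b,f}} W4={{g}}
  W12={{a,b},{b,d},{b,e},{c,d},{c,e},{a,b,e},{c,d,e}} W13={{b,f}} W23={{a,f}}
components per intersection:
  W1: {{b},{a,b},{b,d},{b,e},{b,f},{a,b,e}} {{c},{c,d},{c,e},{c,d,e}}
  W2: {{a},{d},{e},{a,b},{a,d},{a,e},{a,f},{b,d},{b,e},{c,d},{c,e},{d,e},{a,b,e},{c,d,e}}
  W3: {{f},{a,f},{b,f}}
  W4: {{g}}
  W12: {{a,b},{b,e},{a,b,e}} {{b,d}} {{c,d},{c,e},{c,d,e}}
  W13: {{b,f}}
  W23: {{a,f}}
C dims 5,5; δ0: rk 3, SNF 1^3
Ȟ^0: (5−3)−0=2 ⇒ Z^2
Ȟ^1: (5−0)−3=2 ⇒ Z^2
Ȟ^2: (0−0)−0=0 ⇒ 0


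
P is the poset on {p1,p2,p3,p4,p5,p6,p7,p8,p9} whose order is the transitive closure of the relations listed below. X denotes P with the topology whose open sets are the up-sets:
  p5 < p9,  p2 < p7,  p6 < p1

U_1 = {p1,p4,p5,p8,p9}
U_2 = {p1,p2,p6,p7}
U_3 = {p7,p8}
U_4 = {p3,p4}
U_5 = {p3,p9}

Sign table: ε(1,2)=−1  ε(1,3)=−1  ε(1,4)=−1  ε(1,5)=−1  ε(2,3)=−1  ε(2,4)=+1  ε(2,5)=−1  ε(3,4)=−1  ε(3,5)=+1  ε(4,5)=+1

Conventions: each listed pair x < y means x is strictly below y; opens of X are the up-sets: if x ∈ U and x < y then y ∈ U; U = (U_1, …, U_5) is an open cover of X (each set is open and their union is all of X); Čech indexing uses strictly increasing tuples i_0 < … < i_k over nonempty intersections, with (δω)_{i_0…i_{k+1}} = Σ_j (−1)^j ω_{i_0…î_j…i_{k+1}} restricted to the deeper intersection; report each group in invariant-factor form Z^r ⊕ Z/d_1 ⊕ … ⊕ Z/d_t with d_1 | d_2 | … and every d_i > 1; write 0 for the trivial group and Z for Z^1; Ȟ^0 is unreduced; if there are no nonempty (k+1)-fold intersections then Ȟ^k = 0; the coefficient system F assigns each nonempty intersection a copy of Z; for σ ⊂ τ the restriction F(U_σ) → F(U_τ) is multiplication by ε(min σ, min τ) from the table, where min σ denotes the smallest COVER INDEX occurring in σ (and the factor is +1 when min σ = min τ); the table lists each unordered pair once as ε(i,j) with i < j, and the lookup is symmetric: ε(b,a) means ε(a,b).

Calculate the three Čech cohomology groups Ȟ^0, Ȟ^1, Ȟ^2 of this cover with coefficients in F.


Ȟ^0 = 0,  Ȟ^1 = Z ⊕ Z/2,  Ȟ^2 = 0

intersection data:
  U12={p1} U13={p8} U14={p4} U15={p9} U23={p7} U45={p3}
C dims 5,6; δ0: rk 5, SNF 1^4·2
Ȟ^0 = (5 − 5) − 0 = 0, so Ȟ^0 ≅ 0
Ȟ^1 = (6 − 0) − 5 = 1 plus torsion [2], so Ȟ^1 ≅ Z ⊕ Z/2
Ȟ^2 = (0 − 0) − 0 = 0, so Ȟ^2 ≅ 0


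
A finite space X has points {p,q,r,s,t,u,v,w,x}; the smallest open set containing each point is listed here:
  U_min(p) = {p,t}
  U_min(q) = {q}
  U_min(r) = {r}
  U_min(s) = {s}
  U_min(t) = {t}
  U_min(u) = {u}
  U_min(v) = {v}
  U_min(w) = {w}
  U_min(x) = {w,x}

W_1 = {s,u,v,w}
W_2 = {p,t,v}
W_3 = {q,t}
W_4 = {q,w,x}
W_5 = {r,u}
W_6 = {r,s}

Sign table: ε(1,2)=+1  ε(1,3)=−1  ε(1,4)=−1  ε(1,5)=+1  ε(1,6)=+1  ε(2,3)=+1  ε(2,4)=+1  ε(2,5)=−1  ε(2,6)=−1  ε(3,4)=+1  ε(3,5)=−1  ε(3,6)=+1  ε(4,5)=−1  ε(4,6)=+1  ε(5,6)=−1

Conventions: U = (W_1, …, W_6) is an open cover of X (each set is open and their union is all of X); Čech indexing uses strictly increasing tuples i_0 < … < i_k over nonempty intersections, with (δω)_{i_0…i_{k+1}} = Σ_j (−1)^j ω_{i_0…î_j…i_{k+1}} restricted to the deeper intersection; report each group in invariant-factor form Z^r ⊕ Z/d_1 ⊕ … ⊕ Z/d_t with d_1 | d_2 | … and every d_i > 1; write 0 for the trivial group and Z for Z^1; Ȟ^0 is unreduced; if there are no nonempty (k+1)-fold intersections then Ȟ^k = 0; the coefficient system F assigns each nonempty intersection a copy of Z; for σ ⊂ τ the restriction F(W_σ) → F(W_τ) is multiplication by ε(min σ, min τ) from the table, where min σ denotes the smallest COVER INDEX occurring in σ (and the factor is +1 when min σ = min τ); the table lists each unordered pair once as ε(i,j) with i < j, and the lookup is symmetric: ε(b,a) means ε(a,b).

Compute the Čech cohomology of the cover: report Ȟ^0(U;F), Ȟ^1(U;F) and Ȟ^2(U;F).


cover nerve:
  W12={v} W14={w} W15={u} W16={s} W23={t} W34={q} W56={r}
C dims 6,7; δ0: rk 6, SNF 1^5·2
Ȟ^0: (6−6)−0=0 ⇒ 0
Ȟ^1: (7−0)−6=1 plus torsion [2] ⇒ Z ⊕ Z/2
Ȟ^2: (0−0)−0=0 ⇒ 0

Ȟ^0 = 0, Ȟ^1 = Z ⊕ Z/2, Ȟ^2 = 0


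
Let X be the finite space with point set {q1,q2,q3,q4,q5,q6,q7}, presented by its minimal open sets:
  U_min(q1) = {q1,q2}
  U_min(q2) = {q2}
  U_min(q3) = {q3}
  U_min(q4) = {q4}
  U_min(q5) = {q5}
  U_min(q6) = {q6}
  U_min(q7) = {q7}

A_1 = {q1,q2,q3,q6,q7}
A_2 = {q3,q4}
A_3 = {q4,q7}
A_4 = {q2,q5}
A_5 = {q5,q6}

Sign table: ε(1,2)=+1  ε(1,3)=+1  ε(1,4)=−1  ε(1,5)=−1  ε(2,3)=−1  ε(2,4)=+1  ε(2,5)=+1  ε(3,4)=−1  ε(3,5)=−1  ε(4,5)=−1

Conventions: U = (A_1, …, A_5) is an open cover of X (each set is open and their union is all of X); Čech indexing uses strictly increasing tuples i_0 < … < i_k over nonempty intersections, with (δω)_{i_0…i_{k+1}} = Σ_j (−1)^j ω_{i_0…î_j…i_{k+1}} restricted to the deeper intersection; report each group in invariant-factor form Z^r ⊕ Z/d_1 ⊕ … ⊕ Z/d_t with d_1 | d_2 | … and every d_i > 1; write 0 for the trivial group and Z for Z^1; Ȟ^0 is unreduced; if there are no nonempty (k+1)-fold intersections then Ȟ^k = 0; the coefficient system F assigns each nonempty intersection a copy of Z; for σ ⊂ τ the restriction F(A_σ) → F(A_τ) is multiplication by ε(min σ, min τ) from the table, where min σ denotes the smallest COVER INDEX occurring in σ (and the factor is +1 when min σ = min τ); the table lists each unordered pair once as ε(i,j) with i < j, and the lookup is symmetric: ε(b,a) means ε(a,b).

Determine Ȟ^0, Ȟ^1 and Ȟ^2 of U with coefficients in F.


nonempty intersections:
  A12={q3} A13={q7} A14={q2} A15={q6} A23={q4} A45={q5}
C dims 5,6; δ0: rk 5, SNF 1^4·2
Ȟ^0: (5−5)−0=0 ⇒ 0
Ȟ^1: (6−0)−5=1 plus torsion [2] ⇒ Z ⊕ Z/2
Ȟ^2: (0−0)−0=0 ⇒ 0

Ȟ^0 = 0,  Ȟ^1 = Z ⊕ Z/2,  Ȟ^2 = 0


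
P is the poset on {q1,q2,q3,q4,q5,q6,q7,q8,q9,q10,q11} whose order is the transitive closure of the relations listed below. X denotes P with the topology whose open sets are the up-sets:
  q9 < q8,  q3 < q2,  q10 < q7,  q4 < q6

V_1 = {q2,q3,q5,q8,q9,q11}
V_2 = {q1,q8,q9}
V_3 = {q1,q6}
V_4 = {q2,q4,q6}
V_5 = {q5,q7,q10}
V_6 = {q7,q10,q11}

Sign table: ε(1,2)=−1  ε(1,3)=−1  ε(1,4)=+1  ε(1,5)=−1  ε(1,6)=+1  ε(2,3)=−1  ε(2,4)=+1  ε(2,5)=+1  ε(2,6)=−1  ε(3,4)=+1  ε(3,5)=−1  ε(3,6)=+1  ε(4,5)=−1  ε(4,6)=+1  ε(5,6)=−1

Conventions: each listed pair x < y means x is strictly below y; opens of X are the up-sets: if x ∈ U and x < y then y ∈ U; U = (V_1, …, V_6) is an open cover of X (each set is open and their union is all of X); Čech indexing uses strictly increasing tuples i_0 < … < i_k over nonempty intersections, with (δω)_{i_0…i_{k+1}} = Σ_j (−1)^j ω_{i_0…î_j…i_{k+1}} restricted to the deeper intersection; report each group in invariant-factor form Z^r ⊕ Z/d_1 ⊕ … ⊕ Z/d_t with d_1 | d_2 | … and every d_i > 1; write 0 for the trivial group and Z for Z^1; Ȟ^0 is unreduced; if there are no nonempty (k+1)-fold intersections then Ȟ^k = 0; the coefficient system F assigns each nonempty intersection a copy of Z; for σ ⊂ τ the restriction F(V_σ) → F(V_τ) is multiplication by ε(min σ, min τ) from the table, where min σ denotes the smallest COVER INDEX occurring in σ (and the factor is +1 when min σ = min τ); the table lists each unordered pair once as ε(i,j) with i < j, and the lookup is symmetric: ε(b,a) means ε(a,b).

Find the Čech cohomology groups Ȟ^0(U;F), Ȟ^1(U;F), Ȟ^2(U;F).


Ȟ^0 ≅ Z, Ȟ^1 ≅ Z^2 and Ȟ^2 ≅ 0

intersection data:
  V12={q8,q9} V14={q2} V15={q5} V16={q11} V23={q1} V34={q6} V56={q7,q10}
C dims 6,7; δ0: rk 5, SNF 1^5
Ȟ^0 = (6 − 5) − 0 = 1, so Ȟ^0 ≅ Z
Ȟ^1 = (7 − 0) − 5 = 2, so Ȟ^1 ≅ Z^2
Ȟ^2 = (0 − 0) − 0 = 0, so Ȟ^2 ≅ 0
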